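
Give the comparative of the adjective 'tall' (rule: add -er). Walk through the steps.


Apply comparative formation (add -er): 'tall' -> 'taller'.

taller


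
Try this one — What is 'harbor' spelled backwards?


Reverse 'harbor' character by character: 'robrah'.

robrah


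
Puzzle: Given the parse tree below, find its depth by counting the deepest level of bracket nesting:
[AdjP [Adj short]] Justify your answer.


Count bracket nesting levels:
'[' at pos 0: depth = 1
'[' at pos 6: depth = 2
Maximum depth reached: 2

2


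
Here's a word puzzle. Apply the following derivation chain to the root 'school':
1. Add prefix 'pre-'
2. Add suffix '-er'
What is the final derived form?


Step 1: Add prefix 'pre-' to 'school' = 'preschool'
Step 2: Add suffix '-er' to 'preschool' = 'preschooler'

preschooler


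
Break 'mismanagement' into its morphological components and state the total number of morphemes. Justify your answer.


Step 1: Identify prefix: 'mis' (meaning: wrongly)
Step 2: Identify root: 'manage'
Step 3: Identify suffix(es): 'ment'
Decomposition: mis- (prefix: wrongly) + manage (root) + -ment (suffix: action/result)
Total morphemes: 3

3 morphemes (mis- (prefix: wrongly) + manage (root) + -ment (suffix: action/result))


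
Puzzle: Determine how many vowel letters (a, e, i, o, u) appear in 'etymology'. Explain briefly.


Vowels in 'etymology': e, o, o = 3 vowels.

3


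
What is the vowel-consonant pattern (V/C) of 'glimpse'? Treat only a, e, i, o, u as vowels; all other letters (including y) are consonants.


Letter mapping: g = C, l = C, i = V, m = C, p = C, s = C, e = V.

CCVCCCV


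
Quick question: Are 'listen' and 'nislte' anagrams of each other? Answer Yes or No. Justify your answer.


Sorted letters of 'listen': 'eilnst'
Sorted letters of 'nislte': 'eilnst'
They match.

Yes


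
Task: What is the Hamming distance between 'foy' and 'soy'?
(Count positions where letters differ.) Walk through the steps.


Alignment:
Position 1: 'f' vs 's' = DIFFER
Position 2: 'o' vs 'o' = match
Position 3: 'y' vs 'y' = match
Total differences: 1

1


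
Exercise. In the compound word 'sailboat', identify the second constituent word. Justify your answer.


Split 'sailboat' into 'sail' + 'boat'. The second part is 'boat'.

boat


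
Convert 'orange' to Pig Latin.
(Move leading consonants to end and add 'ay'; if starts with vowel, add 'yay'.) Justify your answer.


'orange' starts with a vowel, so add 'yay': 'orangeyay'.

orangeyay


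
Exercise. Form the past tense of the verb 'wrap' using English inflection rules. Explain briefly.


Apply rule: Double final consonant and add -ed. 'wrap' becomes 'wrapped'.

wrapped


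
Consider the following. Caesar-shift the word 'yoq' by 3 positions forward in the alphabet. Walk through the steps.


Shift each letter by 3: y -> b, o -> r, q -> t. Result: 'brt'.

brt


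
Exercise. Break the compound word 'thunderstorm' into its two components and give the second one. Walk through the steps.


Split 'thunderstorm' into 'thunder' + 'storm'. The second part is 'storm'.

storm


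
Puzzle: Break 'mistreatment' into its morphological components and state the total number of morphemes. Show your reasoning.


Step 1: Identify prefix: 'mis' (meaning: wrongly)
Step 2: Identify root: 'treat'
Step 3: Identify suffix(es): 'ment'
Decomposition: mis- (prefix: wrongly) + treat (root) + -ment (suffix: action/result)
Total morphemes: 3

3 morphemes (mis- (prefix: wrongly) + treat (root) + -ment (suffix: action/result))


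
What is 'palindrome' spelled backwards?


Reverse 'palindrome' character by character: 'emordnilap'.

emordnilap


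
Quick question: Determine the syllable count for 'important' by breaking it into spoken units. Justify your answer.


Break 'important' into syllables: im-por-tant -> im | por | tant = 3 syllables

3 syllables


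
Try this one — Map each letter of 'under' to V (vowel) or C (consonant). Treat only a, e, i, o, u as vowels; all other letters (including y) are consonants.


Letter mapping: u = V, n = C, d = C, e = V, r = C.

VCCVC


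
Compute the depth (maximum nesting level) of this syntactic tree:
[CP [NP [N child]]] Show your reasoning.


Count bracket nesting levels:
'[' at pos 0: depth = 1
'[' at pos 4: depth = 2
'[' at pos 8: depth = 3
Maximum depth reached: 3

3


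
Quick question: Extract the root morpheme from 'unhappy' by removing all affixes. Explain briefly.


Remove prefix 'un' from 'unhappy' to get root 'happy'.

happy


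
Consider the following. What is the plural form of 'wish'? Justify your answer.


Apply rule: Add -es (sibilant/fricative ending). 'wish' becomes 'wishes'.

wishes


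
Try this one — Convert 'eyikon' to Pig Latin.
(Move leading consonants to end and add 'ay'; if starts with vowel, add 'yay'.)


'eyikon' starts with a vowel, so add 'yay': 'eyikonyay'.

eyikonyay


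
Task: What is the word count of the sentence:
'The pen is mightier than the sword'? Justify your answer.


Split into words: The | pen | is | mightier | than | the | sword = 7 words.

7


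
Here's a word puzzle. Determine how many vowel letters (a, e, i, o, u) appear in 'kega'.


Vowels in 'kega': e, a = 2 vowels.

2


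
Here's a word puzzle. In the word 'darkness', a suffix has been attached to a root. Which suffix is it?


The word 'darkness' = 'dark' (root) + '-ness' (suffix). The suffix is '-ness'.

ness


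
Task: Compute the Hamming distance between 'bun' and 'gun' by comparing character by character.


Alignment:
Position 1: 'b' vs 'g' = DIFFER
Position 2: 'u' vs 'u' = match
Position 3: 'n' vs 'n' = match
Total differences: 1

1


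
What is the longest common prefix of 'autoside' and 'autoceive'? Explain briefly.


Compare from the start: 4 characters match: 'auto'. Mismatch at position 5: 's' vs 'c'.

auto


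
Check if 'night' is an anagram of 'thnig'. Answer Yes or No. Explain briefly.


Sorted letters of 'night': 'ghint'
Sorted letters of 'thnig': 'ghint'
They match.

Yes


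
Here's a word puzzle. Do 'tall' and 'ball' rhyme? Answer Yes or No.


Rime (stressed vowel + following sounds) of 'tall': -all = /ɔːl/
Rime of 'ball': -all = /ɔːl/
/ɔːl/ and /ɔːl/ are the same ending sound, so the words rhyme.

Yes


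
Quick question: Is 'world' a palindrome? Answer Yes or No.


Forward: 'world'
Reversed: 'dlrow'
They differ.

No


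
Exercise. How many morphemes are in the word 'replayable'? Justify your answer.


Decomposition: re- (prefix) + play (root) + -able (suffix) = 3 morpheme(s)

3 morphemes


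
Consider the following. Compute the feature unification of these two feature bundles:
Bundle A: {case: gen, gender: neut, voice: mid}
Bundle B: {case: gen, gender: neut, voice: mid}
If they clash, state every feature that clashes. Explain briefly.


Compare features:
case: A=gen vs B=gen -> unified: gen
gender: A=neut vs B=neut -> unified: neut
voice: A=mid vs B=mid -> unified: mid
No clashes found.

Unified: {case: gen, gender: neut, voice: mid}


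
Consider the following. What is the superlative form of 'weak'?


Apply superlative formation (add -est): 'weak' -> 'weakest'.

weakest


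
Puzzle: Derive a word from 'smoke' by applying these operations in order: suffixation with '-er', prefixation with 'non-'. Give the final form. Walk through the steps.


Step 1: Add suffix '-er' to 'smoke' = 'smoker'
Step 2: Add prefix 'non-' to 'smoker' = 'nonsmoker'

nonsmoker


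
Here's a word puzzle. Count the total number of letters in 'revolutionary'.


Spell out 'revolutionary' and number each letter: r(1), e(2), v(3), o(4), l(5), u(6), t(7), i(8), o(9), n(10), a(11), r(12), y(13). Total: 13 letters.

13


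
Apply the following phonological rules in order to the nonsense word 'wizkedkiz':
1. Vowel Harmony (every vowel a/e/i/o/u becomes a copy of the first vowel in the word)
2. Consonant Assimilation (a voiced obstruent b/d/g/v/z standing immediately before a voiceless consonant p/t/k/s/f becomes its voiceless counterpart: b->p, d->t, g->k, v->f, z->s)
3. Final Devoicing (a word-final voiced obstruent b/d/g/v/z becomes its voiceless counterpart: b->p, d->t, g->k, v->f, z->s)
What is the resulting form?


Starting form: 'wizkedkiz'
Rule 1: Vowel Harmony: all vowels become 'i' (matching first vowel). 'wizkedkiz' -> 'wizkidkiz'
Rule 2: Consonant Assimilation: voiced obstruent before voiceless consonant becomes voiceless ('zk' -> 'sk', 'dk' -> 'tk'). 'wizkidkiz' -> 'wiskitkiz'
Rule 3: Final Devoicing: word-final voiced obstruent 'z' becomes voiceless 's'. 'wiskitkiz' -> 'wiskitkis'
Final form: 'wiskitkis'

wiskitkis


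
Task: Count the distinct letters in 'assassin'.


Unique letters in 'assassin': {a, i, n, s} = 4 distinct letters.

4


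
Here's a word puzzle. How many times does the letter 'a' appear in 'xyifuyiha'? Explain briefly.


Letter 'a' in 'xyifuyiha': found at position(s) 9 = 1 occurrence(s).

1


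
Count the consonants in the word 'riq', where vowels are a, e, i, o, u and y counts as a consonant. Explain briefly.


Consonants in 'riq': r, q = 2 consonants.

2


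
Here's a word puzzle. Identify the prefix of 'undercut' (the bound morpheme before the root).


The word 'undercut' = 'under' (prefix) + 'cut' (root). The prefix is 'under'.

under


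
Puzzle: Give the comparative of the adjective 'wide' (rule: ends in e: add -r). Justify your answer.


Apply comparative formation (ends in e: add -r): 'wide' -> 'wider'.

wider


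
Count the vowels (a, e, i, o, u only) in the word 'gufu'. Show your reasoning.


Vowels in 'gufu': u, u = 2 vowels.

2


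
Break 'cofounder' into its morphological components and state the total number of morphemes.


Step 1: Identify prefix: 'co' (meaning: together)
Step 2: Identify root: 'found'
Step 3: Identify suffix(es): 'er'
Decomposition: co- (prefix: together) + found (root) + -er (suffix: one who)
Total morphemes: 3

3 morphemes (co- (prefix: together) + found (root) + -er (suffix: one who))


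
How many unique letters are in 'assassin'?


Unique letters in 'assassin': {a, i, n, s} = 4 distinct letters.

4


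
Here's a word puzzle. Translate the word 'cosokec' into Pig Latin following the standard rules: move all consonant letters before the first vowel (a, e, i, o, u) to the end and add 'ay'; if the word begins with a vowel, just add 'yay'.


'cosokec': move consonant cluster 'c' to end and add 'ay': 'osokeccay'.

osokeccay


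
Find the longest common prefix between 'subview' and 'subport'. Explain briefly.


Compare from the start: 3 characters match: 'sub'. Mismatch at position 4: 'v' vs 'p'.

sub


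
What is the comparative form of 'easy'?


Apply comparative formation (consonant + y: change y to i, add -er): 'easy' -> 'easier'.

easier


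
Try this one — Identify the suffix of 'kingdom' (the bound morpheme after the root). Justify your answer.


The word 'kingdom' = 'king' (root) + '-dom' (suffix). The suffix is '-dom'.

dom


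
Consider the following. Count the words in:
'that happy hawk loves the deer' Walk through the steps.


Split into words: that | happy | hawk | loves | the | deer = 6 words.

6


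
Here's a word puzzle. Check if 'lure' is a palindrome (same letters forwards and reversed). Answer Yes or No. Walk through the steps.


Forward: 'lure'
Reversed: 'erul'
They differ.

No


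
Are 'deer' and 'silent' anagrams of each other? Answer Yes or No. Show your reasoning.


Sorted letters of 'deer': 'deer'
Sorted letters of 'silent': 'eilnst'
They do not match.

No


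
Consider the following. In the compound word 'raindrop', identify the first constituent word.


Split 'raindrop' into 'rain' + 'drop'. The first part is 'rain'.

rain


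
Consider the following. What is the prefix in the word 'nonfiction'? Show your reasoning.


The word 'nonfiction' = 'non' (prefix) + 'fiction' (root). The prefix is 'non'.

non


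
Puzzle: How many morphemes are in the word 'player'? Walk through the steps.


Decomposition: play (root) + -er (suffix) = 2 morpheme(s)

2 morphemes


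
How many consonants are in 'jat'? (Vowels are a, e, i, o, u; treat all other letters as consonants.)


Consonants in 'jat': j, t = 2 consonants.

2


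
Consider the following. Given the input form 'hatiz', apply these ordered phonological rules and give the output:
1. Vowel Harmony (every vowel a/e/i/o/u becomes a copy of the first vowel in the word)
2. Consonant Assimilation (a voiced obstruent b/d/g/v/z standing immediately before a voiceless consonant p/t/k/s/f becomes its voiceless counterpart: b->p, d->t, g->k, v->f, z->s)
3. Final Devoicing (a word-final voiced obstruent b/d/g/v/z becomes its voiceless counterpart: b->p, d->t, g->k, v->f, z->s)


Starting form: 'hatiz'
Rule 1: Vowel Harmony: all vowels become 'a' (matching first vowel). 'hatiz' -> 'hataz'
Rule 2: Consonant Assimilation: no voiced obstruent (b/d/g/v/z) stands immediately before a voiceless consonant (p/t/k/s/f). No change.
Rule 3: Final Devoicing: word-final voiced obstruent 'z' becomes voiceless 's'. 'hataz' -> 'hatas'
Final form: 'hatas'

hatas


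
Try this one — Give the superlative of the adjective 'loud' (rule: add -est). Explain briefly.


Apply superlative formation (add -est): 'loud' -> 'loudest'.

loudest


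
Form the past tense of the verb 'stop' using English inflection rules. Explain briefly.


Apply rule: Double final consonant and add -ed. 'stop' becomes 'stopped'.

stopped


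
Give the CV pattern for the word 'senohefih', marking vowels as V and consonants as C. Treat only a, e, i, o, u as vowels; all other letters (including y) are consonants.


Letter mapping: s = C, e = V, n = C, o = V, h = C, e = V, f = C, i = V, h = C.

CVCVCVCVC


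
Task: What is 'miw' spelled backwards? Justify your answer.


Reverse 'miw' character by character: 'wim'.

wim


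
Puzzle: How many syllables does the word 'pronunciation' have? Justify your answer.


Break 'pronunciation' into syllables: pro-nun-ci-a-tion -> pro | nun | ci | a | tion = 5 syllables

5 syllables


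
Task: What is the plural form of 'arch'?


Apply rule: Add -es (sibilant/fricative ending). 'arch' becomes 'arches'.

arches


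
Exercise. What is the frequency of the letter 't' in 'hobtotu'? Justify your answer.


Letter 't' in 'hobtotu': found at position(s) 4, 6 = 2 occurrence(s).

2


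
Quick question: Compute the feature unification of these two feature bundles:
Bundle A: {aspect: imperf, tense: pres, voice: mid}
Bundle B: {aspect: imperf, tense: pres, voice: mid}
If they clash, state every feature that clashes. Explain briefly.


Compare features:
aspect: A=imperf vs B=imperf -> unified: imperf
tense: A=pres vs B=pres -> unified: pres
voice: A=mid vs B=mid -> unified: mid
No clashes found.

Unified: {aspect: imperf, tense: pres, voice: mid}


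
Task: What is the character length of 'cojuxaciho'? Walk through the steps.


Spell out 'cojuxaciho' and number each letter: c(1), o(2), j(3), u(4), x(5), a(6), c(7), i(8), h(9), o(10). Total: 10 letters.

10


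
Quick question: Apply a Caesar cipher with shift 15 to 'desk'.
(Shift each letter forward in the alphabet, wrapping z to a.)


Shift each letter by 15: d -> s, e -> t, s -> h, k -> z. Result: 'sthz'.

sthz


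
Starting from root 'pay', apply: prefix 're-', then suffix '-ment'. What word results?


Step 1: Add prefix 're-' to 'pay' = 'repay'
Step 2: Add suffix '-ment' to 'repay' = 'repayment'

repayment


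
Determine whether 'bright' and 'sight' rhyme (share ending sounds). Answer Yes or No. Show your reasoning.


Rime (stressed vowel + following sounds) of 'bright': -ight = /aɪt/
Rime of 'sight': -ight = /aɪt/
/aɪt/ and /aɪt/ are the same ending sound, so the words rhyme.

Yes


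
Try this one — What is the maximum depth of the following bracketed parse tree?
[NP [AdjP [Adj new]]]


Count bracket nesting levels:
'[' at pos 0: depth = 1
'[' at pos 4: depth = 2
'[' at pos 10: depth = 3
Maximum depth reached: 3

3


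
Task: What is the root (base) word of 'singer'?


Remove suffix '-er' from 'singer' to get root 'sing'.

sing


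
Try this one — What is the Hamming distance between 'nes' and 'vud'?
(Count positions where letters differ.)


Alignment:
Position 1: 'n' vs 'v' = DIFFER
Position 2: 'e' vs 'u' = DIFFER
Position 3: 's' vs 'd' = DIFFER
Total differences: 3

3


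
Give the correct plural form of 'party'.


Apply rule: Change -y to -ies (consonant + y). 'party' becomes 'parties'.

parties


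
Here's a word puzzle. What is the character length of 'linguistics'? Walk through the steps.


Spell out 'linguistics' and number each letter: l(1), i(2), n(3), g(4), u(5), i(6), s(7), t(8), i(9), c(10), s(11). Total: 11 letters.

11


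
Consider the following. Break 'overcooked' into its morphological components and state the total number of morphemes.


Step 1: Identify prefix: 'over' (meaning: excessively)
Step 2: Identify root: 'cook'
Step 3: Identify suffix(es): 'ed'
Decomposition: over- (prefix: excessively) + cook (root) + -ed (suffix: past)
Total morphemes: 3

3 morphemes (over- (prefix: excessively) + cook (root) + -ed (suffix: past))


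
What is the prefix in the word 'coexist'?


The word 'coexist' = 'co' (prefix) + 'exist' (root). The prefix is 'co'.

co


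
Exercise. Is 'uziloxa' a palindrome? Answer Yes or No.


Forward: 'uziloxa'
Reversed: 'axolizu'
They differ.

No


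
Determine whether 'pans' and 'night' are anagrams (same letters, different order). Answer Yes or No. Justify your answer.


Sorted letters of 'pans': 'anps'
Sorted letters of 'night': 'ghint'
They do not match.

No


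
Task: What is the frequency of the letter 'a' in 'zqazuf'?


Letter 'a' in 'zqazuf': found at position(s) 3 = 1 occurrence(s).

1


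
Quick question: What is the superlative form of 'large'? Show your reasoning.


Apply superlative formation (ends in e: add -st): 'large' -> 'largest'.

largest


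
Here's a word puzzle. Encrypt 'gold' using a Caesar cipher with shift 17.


Shift each letter by 17: g -> x, o -> f, l -> c, d -> u. Result: 'xfcu'.

xfcu


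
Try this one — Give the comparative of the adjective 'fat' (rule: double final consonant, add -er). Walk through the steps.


Apply comparative formation (double final consonant, add -er): 'fat' -> 'fatter'.

fatter


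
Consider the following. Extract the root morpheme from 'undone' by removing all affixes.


Remove prefix 'un' from 'undone' to get root 'done'.

done


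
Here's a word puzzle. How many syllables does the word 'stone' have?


Break 'stone' into syllables: stone -> stone = 1 syllable

1 syllable


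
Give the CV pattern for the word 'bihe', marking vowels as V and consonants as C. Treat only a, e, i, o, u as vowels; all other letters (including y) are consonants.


Letter mapping: b = C, i = V, h = C, e = V.

CVCV


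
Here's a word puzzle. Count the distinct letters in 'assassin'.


Unique letters in 'assassin': {a, i, n, s} = 4 distinct letters.

4


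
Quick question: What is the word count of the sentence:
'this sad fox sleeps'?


Split into words: this | sad | fox | sleeps = 4 words.

4


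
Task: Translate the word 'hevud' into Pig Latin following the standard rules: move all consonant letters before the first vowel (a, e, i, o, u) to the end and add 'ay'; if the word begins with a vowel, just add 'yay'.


'hevud': move consonant cluster 'h' to end and add 'ay': 'evudhay'.

evudhay


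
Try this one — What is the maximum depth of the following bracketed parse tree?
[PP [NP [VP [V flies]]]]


Count bracket nesting levels:
'[' at pos 0: depth = 1
'[' at pos 4: depth = 2
'[' at pos 8: depth = 3
'[' at pos 12: depth = 4
Maximum depth reached: 4

4


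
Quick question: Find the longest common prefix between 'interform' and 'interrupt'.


Compare from the start: 5 characters match: 'inter'. Mismatch at position 6: 'f' vs 'r'.

inter


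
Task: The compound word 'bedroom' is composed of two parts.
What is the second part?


Split 'bedroom' into 'bed' + 'room'. The second part is 'room'.

room


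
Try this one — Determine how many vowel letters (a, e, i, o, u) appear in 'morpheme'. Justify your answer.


Vowels in 'morpheme': o, e, e = 3 vowels.

3


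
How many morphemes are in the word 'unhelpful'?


Decomposition: un- (prefix) + help (root) + -ful (suffix) = 3 morpheme(s)

3 morphemes


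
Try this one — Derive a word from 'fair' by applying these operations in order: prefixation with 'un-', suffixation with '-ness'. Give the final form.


Step 1: Add prefix 'un-' to 'fair' = 'unfair'
Step 2: Add suffix '-ness' to 'unfair' = 'unfairness'

unfairness


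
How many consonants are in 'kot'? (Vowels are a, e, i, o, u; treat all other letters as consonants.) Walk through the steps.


Consonants in 'kot': k, t = 2 consonants.

2


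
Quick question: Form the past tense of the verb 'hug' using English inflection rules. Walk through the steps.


Apply rule: Double final consonant and add -ed. 'hug' becomes 'hugged'.

hugged


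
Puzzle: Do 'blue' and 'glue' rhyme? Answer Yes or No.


Rime (stressed vowel + following sounds) of 'blue': -ue = /uː/
Rime of 'glue': -ue = /uː/
/uː/ and /uː/ are the same ending sound, so the words rhyme.

Yes


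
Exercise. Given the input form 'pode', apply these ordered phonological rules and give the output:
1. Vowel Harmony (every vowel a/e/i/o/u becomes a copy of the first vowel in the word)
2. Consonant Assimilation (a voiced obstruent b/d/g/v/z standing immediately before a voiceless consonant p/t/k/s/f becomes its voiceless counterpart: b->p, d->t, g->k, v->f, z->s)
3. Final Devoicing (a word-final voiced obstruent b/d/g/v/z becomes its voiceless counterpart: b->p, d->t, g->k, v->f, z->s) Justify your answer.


Starting form: 'pode'
Rule 1: Vowel Harmony: all vowels become 'o' (matching first vowel). 'pode' -> 'podo'
Rule 2: Consonant Assimilation: no voiced obstruent (b/d/g/v/z) stands immediately before a voiceless consonant (p/t/k/s/f). No change.
Rule 3: Final Devoicing: the word ends in the vowel 'o', not a consonant. No change.
Final form: 'podo'

podo


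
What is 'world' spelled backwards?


Reverse 'world' character by character: 'dlrow'.

dlrow


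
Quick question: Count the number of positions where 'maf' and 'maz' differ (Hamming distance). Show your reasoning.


Alignment:
Position 1: 'm' vs 'm' = match
Position 2: 'a' vs 'a' = match
Position 3: 'f' vs 'z' = DIFFER
Total differences: 1

1


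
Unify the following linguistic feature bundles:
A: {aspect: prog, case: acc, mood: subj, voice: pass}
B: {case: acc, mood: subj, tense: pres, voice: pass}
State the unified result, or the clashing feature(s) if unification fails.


Compare features:
aspect: A=prog vs B=_ -> unified: prog
case: A=acc vs B=acc -> unified: acc
mood: A=subj vs B=subj -> unified: subj
tense: A=_ vs B=pres -> unified: pres
voice: A=pass vs B=pass -> unified: pass
No clashes found.

Unified: {aspect: prog, case: acc, mood: subj, tense: pres, voice: pass}


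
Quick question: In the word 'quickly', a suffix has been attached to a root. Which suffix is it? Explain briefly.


The word 'quickly' = 'quick' (root) + '-ly' (suffix). The suffix is '-ly'.

ly


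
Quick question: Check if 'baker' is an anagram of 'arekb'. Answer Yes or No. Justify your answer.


Sorted letters of 'baker': 'abekr'
Sorted letters of 'arekb': 'abekr'
They match.

Yes


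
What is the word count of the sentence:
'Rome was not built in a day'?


Split into words: Rome | was | not | built | in | a | day = 7 words.

7


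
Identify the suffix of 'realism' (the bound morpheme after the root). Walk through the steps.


The word 'realism' = 'real' (root) + '-ism' (suffix). The suffix is '-ism'.

ism


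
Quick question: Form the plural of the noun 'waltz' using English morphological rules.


Apply rule: Add -es (sibilant/fricative ending). 'waltz' becomes 'waltzes'.

waltzes


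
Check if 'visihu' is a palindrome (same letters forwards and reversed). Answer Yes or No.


Forward: 'visihu'
Reversed: 'uhisiv'
They differ.

No


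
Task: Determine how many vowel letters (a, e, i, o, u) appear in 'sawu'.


Vowels in 'sawu': a, u = 2 vowels.

2


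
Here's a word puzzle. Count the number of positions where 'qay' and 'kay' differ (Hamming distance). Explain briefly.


Alignment:
Position 1: 'q' vs 'k' = DIFFER
Position 2: 'a' vs 'a' = match
Position 3: 'y' vs 'y' = match
Total differences: 1

1


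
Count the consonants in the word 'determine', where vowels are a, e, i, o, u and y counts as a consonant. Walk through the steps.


Consonants in 'determine': d, t, r, m, n = 5 consonants.

5


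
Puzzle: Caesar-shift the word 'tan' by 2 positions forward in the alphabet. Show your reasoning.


Shift each letter by 2: t -> v, a -> c, n -> p. Result: 'vcp'.

vcp


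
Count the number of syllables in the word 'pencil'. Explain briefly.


Break 'pencil' into syllables: pen-cil -> pen | cil = 2 syllables

2 syllables


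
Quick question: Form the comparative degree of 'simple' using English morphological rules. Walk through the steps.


Apply comparative formation (ends in e: add -r): 'simple' -> 'simpler'.

simpler


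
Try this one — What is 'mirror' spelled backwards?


Reverse 'mirror' character by character: 'rorrim'.

rorrim


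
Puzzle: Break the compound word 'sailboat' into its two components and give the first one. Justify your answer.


Split 'sailboat' into 'sail' + 'boat'. The first part is 'sail'.

sail


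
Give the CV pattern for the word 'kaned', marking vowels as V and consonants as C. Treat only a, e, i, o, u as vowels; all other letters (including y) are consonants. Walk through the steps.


Letter mapping: k = C, a = V, n = C, e = V, d = C.

CVCVC


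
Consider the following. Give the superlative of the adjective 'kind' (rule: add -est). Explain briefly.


Apply superlative formation (add -est): 'kind' -> 'kindest'.

kindest


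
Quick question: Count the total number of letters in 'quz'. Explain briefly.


Spell out 'quz' and number each letter: q(1), u(2), z(3). Total: 3 letters.

3


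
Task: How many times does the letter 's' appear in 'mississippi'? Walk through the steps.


Letter 's' in 'mississippi': found at position(s) 3, 4, 6, 7 = 4 occurrence(s).

4


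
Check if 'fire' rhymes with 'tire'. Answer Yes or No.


Rime (stressed vowel + following sounds) of 'fire': -ire = /aɪər/
Rime of 'tire': -ire = /aɪər/
/aɪər/ and /aɪər/ are the same ending sound, so the words rhyme.

Yes


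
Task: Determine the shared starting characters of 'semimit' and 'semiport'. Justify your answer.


Compare from the start: 4 characters match: 'semi'. Mismatch at position 5: 'm' vs 'p'.

semi


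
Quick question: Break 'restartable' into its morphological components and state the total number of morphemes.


Step 1: Identify prefix: 're' (meaning: again)
Step 2: Identify root: 'start'
Step 3: Identify suffix(es): 'able'
Decomposition: re- (prefix: again) + start (root) + -able (suffix: capable of)
Total morphemes: 3

3 morphemes (re- (prefix: again) + start (root) + -able (suffix: capable of))


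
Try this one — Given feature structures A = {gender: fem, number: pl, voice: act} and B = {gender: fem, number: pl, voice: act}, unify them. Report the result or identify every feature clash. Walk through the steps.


Compare features:
gender: A=fem vs B=fem -> unified: fem
number: A=pl vs B=pl -> unified: pl
voice: A=act vs B=act -> unified: act
No clashes found.

Unified: {gender: fem, number: pl, voice: act}


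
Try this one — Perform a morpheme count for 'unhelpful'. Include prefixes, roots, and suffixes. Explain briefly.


Decomposition: un- (prefix) + help (root) + -ful (suffix) = 3 morpheme(s)

3 morphemes


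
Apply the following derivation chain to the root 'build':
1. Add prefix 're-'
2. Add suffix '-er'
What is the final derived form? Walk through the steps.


Step 1: Add prefix 're-' to 'build' = 'rebuild'
Step 2: Add suffix '-er' to 'rebuild' = 'rebuilder'

rebuilder


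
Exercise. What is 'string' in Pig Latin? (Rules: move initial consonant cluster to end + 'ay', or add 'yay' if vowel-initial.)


'string': move consonant cluster 'str' to end and add 'ay': 'ingstray'.

ingstray


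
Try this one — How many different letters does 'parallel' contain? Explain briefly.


Unique letters in 'parallel': {a, e, l, p, r} = 5 distinct letters.

5


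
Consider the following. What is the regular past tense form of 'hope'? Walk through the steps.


Apply rule: Add -d (word ends in -e). 'hope' becomes 'hoped'.

hoped


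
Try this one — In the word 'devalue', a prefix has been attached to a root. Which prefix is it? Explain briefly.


The word 'devalue' = 'de' (prefix) + 'value' (root). The prefix is 'de'.

de


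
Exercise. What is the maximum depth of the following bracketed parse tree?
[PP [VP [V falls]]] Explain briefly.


Count bracket nesting levels:
'[' at pos 0: depth = 1
'[' at pos 4: depth = 2
'[' at pos 8: depth = 3
Maximum depth reached: 3

3


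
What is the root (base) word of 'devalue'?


Remove prefix 'de' from 'devalue' to get root 'value'.

value


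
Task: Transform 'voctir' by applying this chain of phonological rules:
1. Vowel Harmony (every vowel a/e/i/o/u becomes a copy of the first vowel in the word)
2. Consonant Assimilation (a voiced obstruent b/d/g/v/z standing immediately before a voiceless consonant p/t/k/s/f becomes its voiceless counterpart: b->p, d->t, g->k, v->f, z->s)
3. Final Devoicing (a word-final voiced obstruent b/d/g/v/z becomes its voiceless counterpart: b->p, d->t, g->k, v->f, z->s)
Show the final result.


Starting form: 'voctir'
Rule 1: Vowel Harmony: all vowels become 'o' (matching first vowel). 'voctir' -> 'voctor'
Rule 2: Consonant Assimilation: no voiced obstruent (b/d/g/v/z) stands immediately before a voiceless consonant (p/t/k/s/f). No change.
Rule 3: Final Devoicing: final consonant 'r' is not one of the voiced obstruents b/d/g/v/z. No change.
Final form: 'voctor'

voctor


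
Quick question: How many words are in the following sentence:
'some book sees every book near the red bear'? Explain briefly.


Split into words: some | book | sees | every | book | near | the | red | bear = 9 words.

9


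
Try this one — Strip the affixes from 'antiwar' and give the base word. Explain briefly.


Remove prefix 'anti' from 'antiwar' to get root 'war'.

war


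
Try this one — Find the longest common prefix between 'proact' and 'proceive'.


Compare from the start: 3 characters match: 'pro'. Mismatch at position 4: 'a' vs 'c'.

pro


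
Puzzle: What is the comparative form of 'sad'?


Apply comparative formation (double final consonant, add -er): 'sad' -> 'sadder'.

sadder


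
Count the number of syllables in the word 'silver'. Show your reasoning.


Break 'silver' into syllables: sil-ver -> sil | ver = 2 syllables

2 syllables


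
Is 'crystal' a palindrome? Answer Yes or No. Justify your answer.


Forward: 'crystal'
Reversed: 'latsyrc'
They differ.

No


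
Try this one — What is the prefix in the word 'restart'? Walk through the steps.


The word 'restart' = 're' (prefix) + 'start' (root). The prefix is 're'.

re


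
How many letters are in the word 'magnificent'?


Spell out 'magnificent' and number each letter: m(1), a(2), g(3), n(4), i(5), f(6), i(7), c(8), e(9), n(10), t(11). Total: 11 letters.

11


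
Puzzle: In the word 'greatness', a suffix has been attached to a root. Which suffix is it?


The word 'greatness' = 'great' (root) + '-ness' (suffix). The suffix is '-ness'.

ness


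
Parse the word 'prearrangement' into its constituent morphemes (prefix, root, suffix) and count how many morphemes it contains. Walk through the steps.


Step 1: Identify prefix: 'pre' (meaning: before)
Step 2: Identify root: 'arrange'
Step 3: Identify suffix(es): 'ment'
Decomposition: pre- (prefix: before) + arrange (root) + -ment (suffix: action/result)
Total morphemes: 3

3 morphemes (pre- (prefix: before) + arrange (root) + -ment (suffix: action/result))


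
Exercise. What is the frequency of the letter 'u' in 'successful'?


Letter 'u' in 'successful': found at position(s) 2, 9 = 2 occurrence(s).

2


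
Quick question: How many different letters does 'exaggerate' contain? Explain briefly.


Unique letters in 'exaggerate': {a, e, g, r, t, x} = 6 distinct letters.

6


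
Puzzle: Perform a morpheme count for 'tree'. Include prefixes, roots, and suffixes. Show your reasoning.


Decomposition: tree (free morpheme) = 1 morpheme(s)

1 morphemes


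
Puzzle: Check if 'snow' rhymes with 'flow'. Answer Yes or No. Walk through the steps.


Rime (stressed vowel + following sounds) of 'snow': -ow = /oʊ/
Rime of 'flow': -ow = /oʊ/
/oʊ/ and /oʊ/ are the same ending sound, so the words rhyme.

Yes


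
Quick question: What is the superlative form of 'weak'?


Apply superlative formation (add -est): 'weak' -> 'weakest'.

weakest


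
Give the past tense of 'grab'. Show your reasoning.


Apply rule: Double final consonant and add -ed. 'grab' becomes 'grabbed'.

grabbed


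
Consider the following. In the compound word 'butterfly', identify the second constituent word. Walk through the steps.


Split 'butterfly' into 'butter' + 'fly'. The second part is 'fly'.

fly


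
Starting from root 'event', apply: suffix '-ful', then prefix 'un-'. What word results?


Step 1: Add suffix '-ful' to 'event' = 'eventful'
Step 2: Add prefix 'un-' to 'eventful' = 'uneventful'

uneventful


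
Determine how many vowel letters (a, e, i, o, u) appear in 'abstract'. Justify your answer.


Vowels in 'abstract': a, a = 2 vowels.

2


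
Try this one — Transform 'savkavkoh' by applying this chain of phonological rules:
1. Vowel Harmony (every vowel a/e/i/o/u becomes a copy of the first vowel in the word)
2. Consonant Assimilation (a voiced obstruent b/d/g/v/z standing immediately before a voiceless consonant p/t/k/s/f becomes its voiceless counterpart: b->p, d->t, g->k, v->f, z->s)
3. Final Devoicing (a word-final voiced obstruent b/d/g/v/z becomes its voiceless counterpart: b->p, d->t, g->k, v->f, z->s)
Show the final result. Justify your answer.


Starting form: 'savkavkoh'
Rule 1: Vowel Harmony: all vowels become 'a' (matching first vowel). 'savkavkoh' -> 'savkavkah'
Rule 2: Consonant Assimilation: voiced obstruent before voiceless consonant becomes voiceless ('vk' -> 'fk', 'vk' -> 'fk'). 'savkavkah' -> 'safkafkah'
Rule 3: Final Devoicing: final consonant 'h' is not one of the voiced obstruents b/d/g/v/z. No change.
Final form: 'safkafkah'

safkafkah


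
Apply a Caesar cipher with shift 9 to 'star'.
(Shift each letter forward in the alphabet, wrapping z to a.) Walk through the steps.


Shift each letter by 9: s -> b, t -> c, a -> j, r -> a. Result: 'bcja'.

bcja


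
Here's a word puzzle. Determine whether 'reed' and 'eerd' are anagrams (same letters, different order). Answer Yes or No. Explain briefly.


Sorted letters of 'reed': 'deer'
Sorted letters of 'eerd': 'deer'
They match.

Yes


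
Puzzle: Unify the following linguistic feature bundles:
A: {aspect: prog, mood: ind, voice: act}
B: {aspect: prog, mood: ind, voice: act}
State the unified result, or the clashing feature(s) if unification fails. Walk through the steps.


Compare features:
aspect: A=prog vs B=prog -> unified: prog
mood: A=ind vs B=ind -> unified: ind
voice: A=act vs B=act -> unified: act
No clashes found.

Unified: {aspect: prog, mood: ind, voice: act}


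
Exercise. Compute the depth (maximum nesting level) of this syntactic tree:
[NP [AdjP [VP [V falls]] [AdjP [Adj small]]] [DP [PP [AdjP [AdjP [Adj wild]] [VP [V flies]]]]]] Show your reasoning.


Count bracket nesting levels:
'[' at pos 0: depth = 1
'[' at pos 4: depth = 2
'[' at pos 10: depth = 3
'[' at pos 14: depth = 4
'[' at pos 25: depth = 3
'[' at pos 31: depth = 4
'[' at pos 45: depth = 2
'[' at pos 49: depth = 3
'[' at pos 53: depth = 4
'[' at pos 59: depth = 5
'[' at pos 65: depth = 6
'[' at pos 77: depth = 5
'[' at pos 81: depth = 6
Maximum depth reached: 6

6


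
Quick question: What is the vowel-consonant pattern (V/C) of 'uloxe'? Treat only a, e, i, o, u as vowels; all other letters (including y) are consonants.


Letter mapping: u = V, l = C, o = V, x = C, e = V.

VCVCV


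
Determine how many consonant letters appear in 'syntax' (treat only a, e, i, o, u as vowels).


Consonants in 'syntax': s, y, n, t, x = 5 consonants.

5


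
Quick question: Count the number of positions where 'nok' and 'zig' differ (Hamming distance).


Alignment:
Position 1: 'n' vs 'z' = DIFFER
Position 2: 'o' vs 'i' = DIFFER
Position 3: 'k' vs 'g' = DIFFER
Total differences: 3

3


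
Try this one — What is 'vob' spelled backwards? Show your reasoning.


Reverse 'vob' character by character: 'bov'.

bov


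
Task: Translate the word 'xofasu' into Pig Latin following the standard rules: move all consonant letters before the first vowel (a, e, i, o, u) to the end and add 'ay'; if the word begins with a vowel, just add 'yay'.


'xofasu': move consonant cluster 'x' to end and add 'ay': 'ofasuxay'.

ofasuxay


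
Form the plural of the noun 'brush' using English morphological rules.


Apply rule: Add -es (sibilant/fricative ending). 'brush' becomes 'brushes'.

brushes


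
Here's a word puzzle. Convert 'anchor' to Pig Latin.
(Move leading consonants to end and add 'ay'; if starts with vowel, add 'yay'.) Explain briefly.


'anchor' starts with a vowel, so add 'yay': 'anchoryay'.

anchoryay


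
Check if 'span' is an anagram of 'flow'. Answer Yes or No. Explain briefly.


Sorted letters of 'span': 'anps'
Sorted letters of 'flow': 'flow'
They do not match.

No


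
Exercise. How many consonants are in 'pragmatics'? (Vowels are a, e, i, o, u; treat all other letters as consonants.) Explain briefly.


Consonants in 'pragmatics': p, r, g, m, t, c, s = 7 consonants.

7


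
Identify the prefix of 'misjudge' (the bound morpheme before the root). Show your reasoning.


The word 'misjudge' = 'mis' (prefix) + 'judge' (root). The prefix is 'mis'.

mis


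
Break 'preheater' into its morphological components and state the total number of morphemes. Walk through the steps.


Step 1: Identify prefix: 'pre' (meaning: before)
Step 2: Identify root: 'heat'
Step 3: Identify suffix(es): 'er'
Decomposition: pre- (prefix: before) + heat (root) + -er (suffix: one who)
Total morphemes: 3

3 morphemes (pre- (prefix: before) + heat (root) + -er (suffix: one who))


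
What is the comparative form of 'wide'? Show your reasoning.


Apply comparative formation (ends in e: add -r): 'wide' -> 'wider'.

wider


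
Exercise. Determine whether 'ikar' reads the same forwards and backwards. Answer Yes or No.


Forward: 'ikar'
Reversed: 'raki'
They differ.

No


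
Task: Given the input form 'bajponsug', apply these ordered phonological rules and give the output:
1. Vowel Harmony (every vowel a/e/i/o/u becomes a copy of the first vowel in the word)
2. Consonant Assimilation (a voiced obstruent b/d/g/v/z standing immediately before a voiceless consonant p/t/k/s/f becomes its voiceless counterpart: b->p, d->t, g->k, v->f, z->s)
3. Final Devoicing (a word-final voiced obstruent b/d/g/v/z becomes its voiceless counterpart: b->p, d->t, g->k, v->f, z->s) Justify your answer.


Starting form: 'bajponsug'
Rule 1: Vowel Harmony: all vowels become 'a' (matching first vowel). 'bajponsug' -> 'bajpansag'
Rule 2: Consonant Assimilation: no voiced obstruent (b/d/g/v/z) stands immediately before a voiceless consonant (p/t/k/s/f). No change.
Rule 3: Final Devoicing: word-final voiced obstruent 'g' becomes voiceless 'k'. 'bajpansag' -> 'bajpansak'
Final form: 'bajpansak'

bajpansak
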